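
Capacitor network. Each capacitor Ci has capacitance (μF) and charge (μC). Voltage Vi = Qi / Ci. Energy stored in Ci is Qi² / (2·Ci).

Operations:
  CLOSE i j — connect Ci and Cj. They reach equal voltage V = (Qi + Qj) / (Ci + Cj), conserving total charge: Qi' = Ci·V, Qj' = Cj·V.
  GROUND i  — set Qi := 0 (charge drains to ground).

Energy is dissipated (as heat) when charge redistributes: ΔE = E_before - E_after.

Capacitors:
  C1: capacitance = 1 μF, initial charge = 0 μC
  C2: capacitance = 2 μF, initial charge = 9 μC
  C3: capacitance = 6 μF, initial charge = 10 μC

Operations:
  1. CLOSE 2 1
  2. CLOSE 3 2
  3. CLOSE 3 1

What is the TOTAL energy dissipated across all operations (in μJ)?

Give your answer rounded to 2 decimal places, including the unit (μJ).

Answer: 8.51 μJ

Derivation:
Initial: C1(1μF, Q=0μC, V=0.00V), C2(2μF, Q=9μC, V=4.50V), C3(6μF, Q=10μC, V=1.67V)
Op 1: CLOSE 2-1: Q_total=9.00, C_total=3.00, V=3.00; Q2=6.00, Q1=3.00; dissipated=6.750
Op 2: CLOSE 3-2: Q_total=16.00, C_total=8.00, V=2.00; Q3=12.00, Q2=4.00; dissipated=1.333
Op 3: CLOSE 3-1: Q_total=15.00, C_total=7.00, V=2.14; Q3=12.86, Q1=2.14; dissipated=0.429
Total dissipated: 8.512 μJ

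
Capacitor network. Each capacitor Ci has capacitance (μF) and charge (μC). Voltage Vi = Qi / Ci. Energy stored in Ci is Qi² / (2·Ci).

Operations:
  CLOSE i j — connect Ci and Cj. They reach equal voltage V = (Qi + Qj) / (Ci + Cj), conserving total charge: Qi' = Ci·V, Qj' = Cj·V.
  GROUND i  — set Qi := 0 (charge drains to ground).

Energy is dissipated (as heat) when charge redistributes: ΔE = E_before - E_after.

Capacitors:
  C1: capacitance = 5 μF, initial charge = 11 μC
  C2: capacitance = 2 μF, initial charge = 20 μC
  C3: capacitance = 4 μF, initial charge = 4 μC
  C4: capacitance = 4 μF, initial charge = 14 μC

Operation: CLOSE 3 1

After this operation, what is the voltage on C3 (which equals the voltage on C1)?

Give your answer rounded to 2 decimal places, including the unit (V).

Initial: C1(5μF, Q=11μC, V=2.20V), C2(2μF, Q=20μC, V=10.00V), C3(4μF, Q=4μC, V=1.00V), C4(4μF, Q=14μC, V=3.50V)
Op 1: CLOSE 3-1: Q_total=15.00, C_total=9.00, V=1.67; Q3=6.67, Q1=8.33; dissipated=1.600

Answer: 1.67 V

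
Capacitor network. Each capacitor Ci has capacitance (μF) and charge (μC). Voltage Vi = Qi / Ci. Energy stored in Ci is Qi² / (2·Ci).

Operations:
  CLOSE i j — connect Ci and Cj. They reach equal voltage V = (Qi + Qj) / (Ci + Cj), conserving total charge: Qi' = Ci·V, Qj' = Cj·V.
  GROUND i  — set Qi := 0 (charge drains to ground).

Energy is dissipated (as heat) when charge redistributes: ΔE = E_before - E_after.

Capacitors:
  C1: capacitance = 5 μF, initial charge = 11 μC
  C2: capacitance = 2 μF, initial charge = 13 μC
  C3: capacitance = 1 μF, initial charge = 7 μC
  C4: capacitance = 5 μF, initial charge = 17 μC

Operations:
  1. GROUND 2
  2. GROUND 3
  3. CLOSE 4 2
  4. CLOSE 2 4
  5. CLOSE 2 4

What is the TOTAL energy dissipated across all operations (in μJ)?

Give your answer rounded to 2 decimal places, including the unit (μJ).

Initial: C1(5μF, Q=11μC, V=2.20V), C2(2μF, Q=13μC, V=6.50V), C3(1μF, Q=7μC, V=7.00V), C4(5μF, Q=17μC, V=3.40V)
Op 1: GROUND 2: Q2=0; energy lost=42.250
Op 2: GROUND 3: Q3=0; energy lost=24.500
Op 3: CLOSE 4-2: Q_total=17.00, C_total=7.00, V=2.43; Q4=12.14, Q2=4.86; dissipated=8.257
Op 4: CLOSE 2-4: Q_total=17.00, C_total=7.00, V=2.43; Q2=4.86, Q4=12.14; dissipated=0.000
Op 5: CLOSE 2-4: Q_total=17.00, C_total=7.00, V=2.43; Q2=4.86, Q4=12.14; dissipated=0.000
Total dissipated: 75.007 μJ

Answer: 75.01 μJ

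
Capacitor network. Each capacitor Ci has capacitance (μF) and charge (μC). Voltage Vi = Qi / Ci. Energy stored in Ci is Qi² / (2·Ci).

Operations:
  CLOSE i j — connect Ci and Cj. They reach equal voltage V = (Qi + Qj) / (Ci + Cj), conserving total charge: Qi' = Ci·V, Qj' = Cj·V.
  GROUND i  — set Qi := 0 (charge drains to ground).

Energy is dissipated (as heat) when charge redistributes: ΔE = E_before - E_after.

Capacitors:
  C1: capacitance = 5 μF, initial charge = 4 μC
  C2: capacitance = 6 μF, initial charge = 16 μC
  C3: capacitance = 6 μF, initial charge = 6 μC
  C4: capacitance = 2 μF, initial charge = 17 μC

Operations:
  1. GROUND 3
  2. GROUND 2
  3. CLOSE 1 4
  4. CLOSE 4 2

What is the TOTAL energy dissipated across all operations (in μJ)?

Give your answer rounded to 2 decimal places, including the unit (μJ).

Initial: C1(5μF, Q=4μC, V=0.80V), C2(6μF, Q=16μC, V=2.67V), C3(6μF, Q=6μC, V=1.00V), C4(2μF, Q=17μC, V=8.50V)
Op 1: GROUND 3: Q3=0; energy lost=3.000
Op 2: GROUND 2: Q2=0; energy lost=21.333
Op 3: CLOSE 1-4: Q_total=21.00, C_total=7.00, V=3.00; Q1=15.00, Q4=6.00; dissipated=42.350
Op 4: CLOSE 4-2: Q_total=6.00, C_total=8.00, V=0.75; Q4=1.50, Q2=4.50; dissipated=6.750
Total dissipated: 73.433 μJ

Answer: 73.43 μJ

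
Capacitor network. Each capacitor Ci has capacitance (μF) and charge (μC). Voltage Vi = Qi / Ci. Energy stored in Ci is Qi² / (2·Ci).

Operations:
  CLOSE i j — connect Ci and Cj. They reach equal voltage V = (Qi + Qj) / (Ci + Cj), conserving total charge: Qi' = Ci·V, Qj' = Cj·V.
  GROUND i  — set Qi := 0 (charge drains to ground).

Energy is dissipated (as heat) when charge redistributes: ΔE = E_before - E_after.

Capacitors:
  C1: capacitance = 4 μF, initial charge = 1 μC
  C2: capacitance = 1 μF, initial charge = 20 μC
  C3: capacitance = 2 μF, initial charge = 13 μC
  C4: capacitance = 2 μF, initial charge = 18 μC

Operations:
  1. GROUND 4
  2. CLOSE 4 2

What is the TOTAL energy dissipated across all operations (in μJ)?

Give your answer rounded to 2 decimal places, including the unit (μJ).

Initial: C1(4μF, Q=1μC, V=0.25V), C2(1μF, Q=20μC, V=20.00V), C3(2μF, Q=13μC, V=6.50V), C4(2μF, Q=18μC, V=9.00V)
Op 1: GROUND 4: Q4=0; energy lost=81.000
Op 2: CLOSE 4-2: Q_total=20.00, C_total=3.00, V=6.67; Q4=13.33, Q2=6.67; dissipated=133.333
Total dissipated: 214.333 μJ

Answer: 214.33 μJ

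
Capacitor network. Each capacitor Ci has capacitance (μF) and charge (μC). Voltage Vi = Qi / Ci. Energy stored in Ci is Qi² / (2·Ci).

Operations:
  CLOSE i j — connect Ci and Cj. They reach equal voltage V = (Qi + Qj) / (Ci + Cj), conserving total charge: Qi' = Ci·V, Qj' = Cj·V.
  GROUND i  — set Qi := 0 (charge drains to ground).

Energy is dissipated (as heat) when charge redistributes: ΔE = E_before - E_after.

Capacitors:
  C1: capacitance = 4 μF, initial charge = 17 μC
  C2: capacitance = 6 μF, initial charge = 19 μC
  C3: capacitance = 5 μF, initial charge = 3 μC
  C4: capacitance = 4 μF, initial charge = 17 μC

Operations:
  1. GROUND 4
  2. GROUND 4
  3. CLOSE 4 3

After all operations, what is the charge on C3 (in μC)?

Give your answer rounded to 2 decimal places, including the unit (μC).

Answer: 1.67 μC

Derivation:
Initial: C1(4μF, Q=17μC, V=4.25V), C2(6μF, Q=19μC, V=3.17V), C3(5μF, Q=3μC, V=0.60V), C4(4μF, Q=17μC, V=4.25V)
Op 1: GROUND 4: Q4=0; energy lost=36.125
Op 2: GROUND 4: Q4=0; energy lost=0.000
Op 3: CLOSE 4-3: Q_total=3.00, C_total=9.00, V=0.33; Q4=1.33, Q3=1.67; dissipated=0.400
Final charges: Q1=17.00, Q2=19.00, Q3=1.67, Q4=1.33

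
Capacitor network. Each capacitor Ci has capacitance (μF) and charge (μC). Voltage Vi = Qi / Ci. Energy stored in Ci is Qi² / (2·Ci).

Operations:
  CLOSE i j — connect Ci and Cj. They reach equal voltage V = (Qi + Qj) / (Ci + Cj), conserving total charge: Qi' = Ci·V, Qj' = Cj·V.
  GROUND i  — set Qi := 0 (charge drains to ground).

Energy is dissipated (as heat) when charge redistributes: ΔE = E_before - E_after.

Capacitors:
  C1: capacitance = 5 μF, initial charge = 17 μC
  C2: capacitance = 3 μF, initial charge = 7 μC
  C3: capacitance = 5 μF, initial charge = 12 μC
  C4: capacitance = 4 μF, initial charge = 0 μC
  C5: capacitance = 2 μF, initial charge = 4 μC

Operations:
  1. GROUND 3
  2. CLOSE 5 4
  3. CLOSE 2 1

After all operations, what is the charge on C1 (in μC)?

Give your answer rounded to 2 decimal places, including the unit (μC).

Answer: 15.00 μC

Derivation:
Initial: C1(5μF, Q=17μC, V=3.40V), C2(3μF, Q=7μC, V=2.33V), C3(5μF, Q=12μC, V=2.40V), C4(4μF, Q=0μC, V=0.00V), C5(2μF, Q=4μC, V=2.00V)
Op 1: GROUND 3: Q3=0; energy lost=14.400
Op 2: CLOSE 5-4: Q_total=4.00, C_total=6.00, V=0.67; Q5=1.33, Q4=2.67; dissipated=2.667
Op 3: CLOSE 2-1: Q_total=24.00, C_total=8.00, V=3.00; Q2=9.00, Q1=15.00; dissipated=1.067
Final charges: Q1=15.00, Q2=9.00, Q3=0.00, Q4=2.67, Q5=1.33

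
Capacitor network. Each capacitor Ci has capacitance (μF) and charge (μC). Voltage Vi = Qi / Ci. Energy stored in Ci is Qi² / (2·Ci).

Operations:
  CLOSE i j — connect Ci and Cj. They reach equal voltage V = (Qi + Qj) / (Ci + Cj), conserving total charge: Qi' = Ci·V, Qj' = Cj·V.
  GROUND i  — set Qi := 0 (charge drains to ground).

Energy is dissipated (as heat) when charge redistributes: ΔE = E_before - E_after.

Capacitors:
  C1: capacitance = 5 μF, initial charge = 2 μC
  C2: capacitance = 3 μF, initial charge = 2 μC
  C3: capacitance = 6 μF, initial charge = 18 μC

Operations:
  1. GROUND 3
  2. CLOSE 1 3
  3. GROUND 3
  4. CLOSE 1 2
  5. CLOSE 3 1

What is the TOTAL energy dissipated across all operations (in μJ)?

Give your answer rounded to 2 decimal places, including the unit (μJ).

Initial: C1(5μF, Q=2μC, V=0.40V), C2(3μF, Q=2μC, V=0.67V), C3(6μF, Q=18μC, V=3.00V)
Op 1: GROUND 3: Q3=0; energy lost=27.000
Op 2: CLOSE 1-3: Q_total=2.00, C_total=11.00, V=0.18; Q1=0.91, Q3=1.09; dissipated=0.218
Op 3: GROUND 3: Q3=0; energy lost=0.099
Op 4: CLOSE 1-2: Q_total=2.91, C_total=8.00, V=0.36; Q1=1.82, Q2=1.09; dissipated=0.220
Op 5: CLOSE 3-1: Q_total=1.82, C_total=11.00, V=0.17; Q3=0.99, Q1=0.83; dissipated=0.180
Total dissipated: 27.718 μJ

Answer: 27.72 μJ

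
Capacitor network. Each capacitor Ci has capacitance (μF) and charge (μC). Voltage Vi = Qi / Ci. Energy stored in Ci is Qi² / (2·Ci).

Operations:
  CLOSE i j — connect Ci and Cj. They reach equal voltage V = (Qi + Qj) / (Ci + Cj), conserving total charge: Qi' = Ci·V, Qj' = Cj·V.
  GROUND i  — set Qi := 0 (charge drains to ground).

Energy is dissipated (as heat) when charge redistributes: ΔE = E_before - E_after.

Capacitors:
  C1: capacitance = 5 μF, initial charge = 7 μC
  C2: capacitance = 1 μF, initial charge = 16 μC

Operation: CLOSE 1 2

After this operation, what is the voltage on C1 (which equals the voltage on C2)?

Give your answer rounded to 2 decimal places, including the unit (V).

Initial: C1(5μF, Q=7μC, V=1.40V), C2(1μF, Q=16μC, V=16.00V)
Op 1: CLOSE 1-2: Q_total=23.00, C_total=6.00, V=3.83; Q1=19.17, Q2=3.83; dissipated=88.817

Answer: 3.83 V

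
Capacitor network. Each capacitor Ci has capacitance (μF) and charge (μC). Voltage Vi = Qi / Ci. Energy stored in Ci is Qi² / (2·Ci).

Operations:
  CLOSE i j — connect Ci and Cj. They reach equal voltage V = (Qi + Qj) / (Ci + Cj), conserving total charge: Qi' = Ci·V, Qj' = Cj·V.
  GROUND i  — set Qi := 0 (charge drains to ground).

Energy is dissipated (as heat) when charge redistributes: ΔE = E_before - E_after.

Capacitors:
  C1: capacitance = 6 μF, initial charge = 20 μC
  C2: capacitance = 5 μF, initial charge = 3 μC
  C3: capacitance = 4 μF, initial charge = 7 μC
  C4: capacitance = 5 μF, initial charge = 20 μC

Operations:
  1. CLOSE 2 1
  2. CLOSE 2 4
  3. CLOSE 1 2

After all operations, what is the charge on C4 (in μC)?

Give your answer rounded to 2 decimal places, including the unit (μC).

Initial: C1(6μF, Q=20μC, V=3.33V), C2(5μF, Q=3μC, V=0.60V), C3(4μF, Q=7μC, V=1.75V), C4(5μF, Q=20μC, V=4.00V)
Op 1: CLOSE 2-1: Q_total=23.00, C_total=11.00, V=2.09; Q2=10.45, Q1=12.55; dissipated=10.188
Op 2: CLOSE 2-4: Q_total=30.45, C_total=10.00, V=3.05; Q2=15.23, Q4=15.23; dissipated=4.556
Op 3: CLOSE 1-2: Q_total=27.77, C_total=11.00, V=2.52; Q1=15.15, Q2=12.62; dissipated=1.242
Final charges: Q1=15.15, Q2=12.62, Q3=7.00, Q4=15.23

Answer: 15.23 μC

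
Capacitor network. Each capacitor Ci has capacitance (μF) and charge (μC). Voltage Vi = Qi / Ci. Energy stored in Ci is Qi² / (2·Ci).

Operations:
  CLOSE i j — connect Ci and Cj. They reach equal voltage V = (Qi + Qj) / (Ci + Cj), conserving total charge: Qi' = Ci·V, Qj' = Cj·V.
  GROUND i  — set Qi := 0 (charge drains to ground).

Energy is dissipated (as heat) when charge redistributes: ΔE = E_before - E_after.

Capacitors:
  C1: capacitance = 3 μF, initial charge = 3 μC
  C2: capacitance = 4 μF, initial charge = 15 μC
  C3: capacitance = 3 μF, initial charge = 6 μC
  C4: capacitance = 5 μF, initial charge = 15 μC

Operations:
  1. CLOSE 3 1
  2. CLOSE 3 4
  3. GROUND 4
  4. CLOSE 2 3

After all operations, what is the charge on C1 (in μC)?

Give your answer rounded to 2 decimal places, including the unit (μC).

Initial: C1(3μF, Q=3μC, V=1.00V), C2(4μF, Q=15μC, V=3.75V), C3(3μF, Q=6μC, V=2.00V), C4(5μF, Q=15μC, V=3.00V)
Op 1: CLOSE 3-1: Q_total=9.00, C_total=6.00, V=1.50; Q3=4.50, Q1=4.50; dissipated=0.750
Op 2: CLOSE 3-4: Q_total=19.50, C_total=8.00, V=2.44; Q3=7.31, Q4=12.19; dissipated=2.109
Op 3: GROUND 4: Q4=0; energy lost=14.854
Op 4: CLOSE 2-3: Q_total=22.31, C_total=7.00, V=3.19; Q2=12.75, Q3=9.56; dissipated=1.477
Final charges: Q1=4.50, Q2=12.75, Q3=9.56, Q4=0.00

Answer: 4.50 μC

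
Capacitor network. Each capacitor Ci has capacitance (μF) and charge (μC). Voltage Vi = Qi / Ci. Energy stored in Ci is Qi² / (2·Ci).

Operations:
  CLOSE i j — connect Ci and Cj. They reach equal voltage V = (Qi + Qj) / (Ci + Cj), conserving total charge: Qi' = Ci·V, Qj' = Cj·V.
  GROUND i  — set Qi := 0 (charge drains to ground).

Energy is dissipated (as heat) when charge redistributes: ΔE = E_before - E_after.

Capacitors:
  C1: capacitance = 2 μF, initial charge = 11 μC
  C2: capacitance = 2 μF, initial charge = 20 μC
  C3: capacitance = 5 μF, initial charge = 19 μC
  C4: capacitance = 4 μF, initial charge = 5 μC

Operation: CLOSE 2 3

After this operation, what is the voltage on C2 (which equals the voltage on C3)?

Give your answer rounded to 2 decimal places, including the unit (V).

Answer: 5.57 V

Derivation:
Initial: C1(2μF, Q=11μC, V=5.50V), C2(2μF, Q=20μC, V=10.00V), C3(5μF, Q=19μC, V=3.80V), C4(4μF, Q=5μC, V=1.25V)
Op 1: CLOSE 2-3: Q_total=39.00, C_total=7.00, V=5.57; Q2=11.14, Q3=27.86; dissipated=27.457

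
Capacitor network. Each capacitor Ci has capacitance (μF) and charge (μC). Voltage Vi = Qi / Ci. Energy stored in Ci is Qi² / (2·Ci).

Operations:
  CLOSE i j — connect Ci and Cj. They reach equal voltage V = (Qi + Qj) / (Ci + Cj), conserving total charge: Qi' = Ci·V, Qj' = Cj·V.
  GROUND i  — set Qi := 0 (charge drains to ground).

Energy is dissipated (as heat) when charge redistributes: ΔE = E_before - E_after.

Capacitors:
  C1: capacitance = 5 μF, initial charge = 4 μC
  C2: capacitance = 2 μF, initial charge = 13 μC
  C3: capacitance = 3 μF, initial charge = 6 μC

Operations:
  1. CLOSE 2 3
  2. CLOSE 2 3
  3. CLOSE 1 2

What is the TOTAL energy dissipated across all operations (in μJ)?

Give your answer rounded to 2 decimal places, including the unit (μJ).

Answer: 18.58 μJ

Derivation:
Initial: C1(5μF, Q=4μC, V=0.80V), C2(2μF, Q=13μC, V=6.50V), C3(3μF, Q=6μC, V=2.00V)
Op 1: CLOSE 2-3: Q_total=19.00, C_total=5.00, V=3.80; Q2=7.60, Q3=11.40; dissipated=12.150
Op 2: CLOSE 2-3: Q_total=19.00, C_total=5.00, V=3.80; Q2=7.60, Q3=11.40; dissipated=0.000
Op 3: CLOSE 1-2: Q_total=11.60, C_total=7.00, V=1.66; Q1=8.29, Q2=3.31; dissipated=6.429
Total dissipated: 18.579 μJ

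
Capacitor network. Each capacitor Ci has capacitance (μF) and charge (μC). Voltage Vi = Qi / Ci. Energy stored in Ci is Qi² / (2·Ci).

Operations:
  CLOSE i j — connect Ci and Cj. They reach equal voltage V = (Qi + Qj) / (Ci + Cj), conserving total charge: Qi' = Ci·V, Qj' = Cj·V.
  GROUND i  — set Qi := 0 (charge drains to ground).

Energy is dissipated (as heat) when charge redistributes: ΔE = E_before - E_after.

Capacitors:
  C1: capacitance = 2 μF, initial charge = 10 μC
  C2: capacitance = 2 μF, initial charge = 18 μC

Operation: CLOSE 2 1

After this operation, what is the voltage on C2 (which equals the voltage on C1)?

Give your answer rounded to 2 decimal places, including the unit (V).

Answer: 7.00 V

Derivation:
Initial: C1(2μF, Q=10μC, V=5.00V), C2(2μF, Q=18μC, V=9.00V)
Op 1: CLOSE 2-1: Q_total=28.00, C_total=4.00, V=7.00; Q2=14.00, Q1=14.00; dissipated=8.000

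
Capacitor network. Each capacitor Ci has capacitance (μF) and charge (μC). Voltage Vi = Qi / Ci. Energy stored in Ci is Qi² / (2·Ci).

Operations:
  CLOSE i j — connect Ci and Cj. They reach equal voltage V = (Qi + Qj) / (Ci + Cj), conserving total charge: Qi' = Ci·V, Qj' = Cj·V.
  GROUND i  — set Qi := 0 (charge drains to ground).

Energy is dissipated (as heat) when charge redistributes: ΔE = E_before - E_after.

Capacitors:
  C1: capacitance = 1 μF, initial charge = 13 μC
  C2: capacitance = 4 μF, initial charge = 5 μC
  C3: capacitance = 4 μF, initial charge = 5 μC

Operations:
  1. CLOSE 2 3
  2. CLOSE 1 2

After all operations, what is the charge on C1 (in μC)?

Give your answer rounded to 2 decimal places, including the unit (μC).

Initial: C1(1μF, Q=13μC, V=13.00V), C2(4μF, Q=5μC, V=1.25V), C3(4μF, Q=5μC, V=1.25V)
Op 1: CLOSE 2-3: Q_total=10.00, C_total=8.00, V=1.25; Q2=5.00, Q3=5.00; dissipated=0.000
Op 2: CLOSE 1-2: Q_total=18.00, C_total=5.00, V=3.60; Q1=3.60, Q2=14.40; dissipated=55.225
Final charges: Q1=3.60, Q2=14.40, Q3=5.00

Answer: 3.60 μC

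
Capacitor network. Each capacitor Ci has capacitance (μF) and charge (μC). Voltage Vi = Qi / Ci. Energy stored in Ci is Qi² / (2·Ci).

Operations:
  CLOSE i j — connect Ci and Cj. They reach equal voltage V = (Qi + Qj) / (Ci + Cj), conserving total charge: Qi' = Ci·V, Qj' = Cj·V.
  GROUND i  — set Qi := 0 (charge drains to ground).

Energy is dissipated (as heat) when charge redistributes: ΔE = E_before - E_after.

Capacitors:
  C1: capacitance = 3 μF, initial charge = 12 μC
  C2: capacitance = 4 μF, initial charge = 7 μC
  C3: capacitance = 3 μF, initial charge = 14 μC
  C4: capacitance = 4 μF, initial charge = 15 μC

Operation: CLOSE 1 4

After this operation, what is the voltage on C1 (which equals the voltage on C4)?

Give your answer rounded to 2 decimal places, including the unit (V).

Initial: C1(3μF, Q=12μC, V=4.00V), C2(4μF, Q=7μC, V=1.75V), C3(3μF, Q=14μC, V=4.67V), C4(4μF, Q=15μC, V=3.75V)
Op 1: CLOSE 1-4: Q_total=27.00, C_total=7.00, V=3.86; Q1=11.57, Q4=15.43; dissipated=0.054

Answer: 3.86 V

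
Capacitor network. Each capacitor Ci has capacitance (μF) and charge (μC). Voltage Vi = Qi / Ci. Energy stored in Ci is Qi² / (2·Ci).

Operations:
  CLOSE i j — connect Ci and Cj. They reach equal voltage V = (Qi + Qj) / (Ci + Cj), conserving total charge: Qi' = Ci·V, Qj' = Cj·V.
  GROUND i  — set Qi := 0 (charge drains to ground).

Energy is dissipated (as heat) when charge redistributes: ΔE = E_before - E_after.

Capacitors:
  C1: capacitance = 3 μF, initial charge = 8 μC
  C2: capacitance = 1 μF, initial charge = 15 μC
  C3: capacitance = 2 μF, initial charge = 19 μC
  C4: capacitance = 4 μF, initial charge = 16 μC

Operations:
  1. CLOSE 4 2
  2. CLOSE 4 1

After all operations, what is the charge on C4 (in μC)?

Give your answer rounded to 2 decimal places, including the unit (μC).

Initial: C1(3μF, Q=8μC, V=2.67V), C2(1μF, Q=15μC, V=15.00V), C3(2μF, Q=19μC, V=9.50V), C4(4μF, Q=16μC, V=4.00V)
Op 1: CLOSE 4-2: Q_total=31.00, C_total=5.00, V=6.20; Q4=24.80, Q2=6.20; dissipated=48.400
Op 2: CLOSE 4-1: Q_total=32.80, C_total=7.00, V=4.69; Q4=18.74, Q1=14.06; dissipated=10.701
Final charges: Q1=14.06, Q2=6.20, Q3=19.00, Q4=18.74

Answer: 18.74 μC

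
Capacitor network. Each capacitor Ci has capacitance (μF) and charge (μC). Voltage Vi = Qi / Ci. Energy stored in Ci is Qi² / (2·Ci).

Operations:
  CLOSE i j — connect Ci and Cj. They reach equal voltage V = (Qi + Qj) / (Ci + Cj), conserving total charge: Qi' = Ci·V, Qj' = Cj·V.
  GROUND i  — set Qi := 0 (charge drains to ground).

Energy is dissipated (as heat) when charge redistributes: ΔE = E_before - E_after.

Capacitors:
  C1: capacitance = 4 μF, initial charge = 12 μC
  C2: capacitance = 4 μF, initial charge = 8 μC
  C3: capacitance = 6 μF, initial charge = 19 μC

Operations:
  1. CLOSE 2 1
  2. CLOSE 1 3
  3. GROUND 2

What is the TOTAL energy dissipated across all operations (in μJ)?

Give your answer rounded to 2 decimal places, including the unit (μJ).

Initial: C1(4μF, Q=12μC, V=3.00V), C2(4μF, Q=8μC, V=2.00V), C3(6μF, Q=19μC, V=3.17V)
Op 1: CLOSE 2-1: Q_total=20.00, C_total=8.00, V=2.50; Q2=10.00, Q1=10.00; dissipated=1.000
Op 2: CLOSE 1-3: Q_total=29.00, C_total=10.00, V=2.90; Q1=11.60, Q3=17.40; dissipated=0.533
Op 3: GROUND 2: Q2=0; energy lost=12.500
Total dissipated: 14.033 μJ

Answer: 14.03 μJ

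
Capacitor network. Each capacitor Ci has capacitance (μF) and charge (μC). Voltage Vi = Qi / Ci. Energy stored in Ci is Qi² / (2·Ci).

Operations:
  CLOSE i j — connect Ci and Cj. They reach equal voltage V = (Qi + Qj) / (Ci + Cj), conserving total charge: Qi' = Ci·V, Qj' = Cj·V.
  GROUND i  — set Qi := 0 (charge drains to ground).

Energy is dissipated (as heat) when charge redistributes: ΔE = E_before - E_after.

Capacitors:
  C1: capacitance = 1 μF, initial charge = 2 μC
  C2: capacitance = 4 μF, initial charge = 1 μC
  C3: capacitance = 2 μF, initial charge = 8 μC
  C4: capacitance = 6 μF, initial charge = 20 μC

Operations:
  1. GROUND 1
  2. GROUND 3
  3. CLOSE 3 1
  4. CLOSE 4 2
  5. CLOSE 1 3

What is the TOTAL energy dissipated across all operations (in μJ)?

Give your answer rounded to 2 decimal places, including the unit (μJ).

Initial: C1(1μF, Q=2μC, V=2.00V), C2(4μF, Q=1μC, V=0.25V), C3(2μF, Q=8μC, V=4.00V), C4(6μF, Q=20μC, V=3.33V)
Op 1: GROUND 1: Q1=0; energy lost=2.000
Op 2: GROUND 3: Q3=0; energy lost=16.000
Op 3: CLOSE 3-1: Q_total=0.00, C_total=3.00, V=0.00; Q3=0.00, Q1=0.00; dissipated=0.000
Op 4: CLOSE 4-2: Q_total=21.00, C_total=10.00, V=2.10; Q4=12.60, Q2=8.40; dissipated=11.408
Op 5: CLOSE 1-3: Q_total=0.00, C_total=3.00, V=0.00; Q1=0.00, Q3=0.00; dissipated=0.000
Total dissipated: 29.408 μJ

Answer: 29.41 μJ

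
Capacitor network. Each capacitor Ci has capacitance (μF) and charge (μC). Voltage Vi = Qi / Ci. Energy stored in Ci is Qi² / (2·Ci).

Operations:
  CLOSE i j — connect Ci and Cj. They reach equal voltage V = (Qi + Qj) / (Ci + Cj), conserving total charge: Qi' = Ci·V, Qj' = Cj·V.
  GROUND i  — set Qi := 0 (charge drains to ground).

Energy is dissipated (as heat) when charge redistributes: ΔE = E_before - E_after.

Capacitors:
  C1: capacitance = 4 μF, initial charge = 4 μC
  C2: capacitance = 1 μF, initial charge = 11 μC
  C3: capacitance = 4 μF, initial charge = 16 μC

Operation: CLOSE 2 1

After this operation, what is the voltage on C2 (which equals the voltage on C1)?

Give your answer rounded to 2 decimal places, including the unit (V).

Initial: C1(4μF, Q=4μC, V=1.00V), C2(1μF, Q=11μC, V=11.00V), C3(4μF, Q=16μC, V=4.00V)
Op 1: CLOSE 2-1: Q_total=15.00, C_total=5.00, V=3.00; Q2=3.00, Q1=12.00; dissipated=40.000

Answer: 3.00 V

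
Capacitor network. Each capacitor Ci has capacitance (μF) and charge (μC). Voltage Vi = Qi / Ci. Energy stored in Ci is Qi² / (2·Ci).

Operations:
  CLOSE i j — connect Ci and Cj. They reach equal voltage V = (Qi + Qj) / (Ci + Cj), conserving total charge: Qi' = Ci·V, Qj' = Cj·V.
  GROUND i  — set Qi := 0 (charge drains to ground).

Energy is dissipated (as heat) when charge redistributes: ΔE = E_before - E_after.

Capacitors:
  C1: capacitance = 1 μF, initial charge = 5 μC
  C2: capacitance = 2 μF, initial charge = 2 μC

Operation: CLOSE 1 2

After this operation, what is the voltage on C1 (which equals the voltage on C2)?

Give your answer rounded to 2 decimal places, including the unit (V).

Initial: C1(1μF, Q=5μC, V=5.00V), C2(2μF, Q=2μC, V=1.00V)
Op 1: CLOSE 1-2: Q_total=7.00, C_total=3.00, V=2.33; Q1=2.33, Q2=4.67; dissipated=5.333

Answer: 2.33 V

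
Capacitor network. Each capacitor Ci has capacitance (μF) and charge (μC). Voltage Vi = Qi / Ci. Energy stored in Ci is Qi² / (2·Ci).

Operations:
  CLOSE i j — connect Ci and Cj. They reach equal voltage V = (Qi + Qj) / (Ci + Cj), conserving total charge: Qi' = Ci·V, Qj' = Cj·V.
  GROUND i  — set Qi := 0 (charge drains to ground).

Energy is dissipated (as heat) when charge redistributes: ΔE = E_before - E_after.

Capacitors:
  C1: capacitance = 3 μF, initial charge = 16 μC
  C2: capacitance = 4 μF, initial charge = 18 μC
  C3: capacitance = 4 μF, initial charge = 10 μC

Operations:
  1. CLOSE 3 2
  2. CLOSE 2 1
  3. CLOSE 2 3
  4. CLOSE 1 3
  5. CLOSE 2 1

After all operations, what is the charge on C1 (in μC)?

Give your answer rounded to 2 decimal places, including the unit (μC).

Answer: 11.90 μC

Derivation:
Initial: C1(3μF, Q=16μC, V=5.33V), C2(4μF, Q=18μC, V=4.50V), C3(4μF, Q=10μC, V=2.50V)
Op 1: CLOSE 3-2: Q_total=28.00, C_total=8.00, V=3.50; Q3=14.00, Q2=14.00; dissipated=4.000
Op 2: CLOSE 2-1: Q_total=30.00, C_total=7.00, V=4.29; Q2=17.14, Q1=12.86; dissipated=2.881
Op 3: CLOSE 2-3: Q_total=31.14, C_total=8.00, V=3.89; Q2=15.57, Q3=15.57; dissipated=0.617
Op 4: CLOSE 1-3: Q_total=28.43, C_total=7.00, V=4.06; Q1=12.18, Q3=16.24; dissipated=0.132
Op 5: CLOSE 2-1: Q_total=27.76, C_total=7.00, V=3.97; Q2=15.86, Q1=11.90; dissipated=0.024
Final charges: Q1=11.90, Q2=15.86, Q3=16.24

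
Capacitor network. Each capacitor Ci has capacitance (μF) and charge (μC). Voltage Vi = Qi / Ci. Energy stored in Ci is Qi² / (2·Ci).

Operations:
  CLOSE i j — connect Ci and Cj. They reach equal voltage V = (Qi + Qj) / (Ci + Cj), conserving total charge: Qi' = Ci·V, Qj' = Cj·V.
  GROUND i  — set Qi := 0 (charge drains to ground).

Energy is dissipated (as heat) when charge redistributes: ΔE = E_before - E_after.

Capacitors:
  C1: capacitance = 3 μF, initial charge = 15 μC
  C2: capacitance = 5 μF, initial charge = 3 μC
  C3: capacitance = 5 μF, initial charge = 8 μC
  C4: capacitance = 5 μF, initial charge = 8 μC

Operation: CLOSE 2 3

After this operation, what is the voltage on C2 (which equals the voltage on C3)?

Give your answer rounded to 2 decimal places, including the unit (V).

Initial: C1(3μF, Q=15μC, V=5.00V), C2(5μF, Q=3μC, V=0.60V), C3(5μF, Q=8μC, V=1.60V), C4(5μF, Q=8μC, V=1.60V)
Op 1: CLOSE 2-3: Q_total=11.00, C_total=10.00, V=1.10; Q2=5.50, Q3=5.50; dissipated=1.250

Answer: 1.10 V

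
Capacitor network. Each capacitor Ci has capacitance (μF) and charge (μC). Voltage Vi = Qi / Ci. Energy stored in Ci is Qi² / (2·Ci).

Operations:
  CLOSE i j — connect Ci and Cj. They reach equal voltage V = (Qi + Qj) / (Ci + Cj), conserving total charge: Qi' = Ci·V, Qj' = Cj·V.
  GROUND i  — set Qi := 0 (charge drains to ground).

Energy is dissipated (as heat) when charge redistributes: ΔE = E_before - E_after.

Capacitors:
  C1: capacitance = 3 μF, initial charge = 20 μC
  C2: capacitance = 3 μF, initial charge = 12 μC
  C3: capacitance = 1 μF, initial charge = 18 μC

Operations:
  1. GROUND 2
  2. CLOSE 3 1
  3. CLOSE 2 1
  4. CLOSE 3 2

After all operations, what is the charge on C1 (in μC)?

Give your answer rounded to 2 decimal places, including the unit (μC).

Answer: 14.25 μC

Derivation:
Initial: C1(3μF, Q=20μC, V=6.67V), C2(3μF, Q=12μC, V=4.00V), C3(1μF, Q=18μC, V=18.00V)
Op 1: GROUND 2: Q2=0; energy lost=24.000
Op 2: CLOSE 3-1: Q_total=38.00, C_total=4.00, V=9.50; Q3=9.50, Q1=28.50; dissipated=48.167
Op 3: CLOSE 2-1: Q_total=28.50, C_total=6.00, V=4.75; Q2=14.25, Q1=14.25; dissipated=67.688
Op 4: CLOSE 3-2: Q_total=23.75, C_total=4.00, V=5.94; Q3=5.94, Q2=17.81; dissipated=8.461
Final charges: Q1=14.25, Q2=17.81, Q3=5.94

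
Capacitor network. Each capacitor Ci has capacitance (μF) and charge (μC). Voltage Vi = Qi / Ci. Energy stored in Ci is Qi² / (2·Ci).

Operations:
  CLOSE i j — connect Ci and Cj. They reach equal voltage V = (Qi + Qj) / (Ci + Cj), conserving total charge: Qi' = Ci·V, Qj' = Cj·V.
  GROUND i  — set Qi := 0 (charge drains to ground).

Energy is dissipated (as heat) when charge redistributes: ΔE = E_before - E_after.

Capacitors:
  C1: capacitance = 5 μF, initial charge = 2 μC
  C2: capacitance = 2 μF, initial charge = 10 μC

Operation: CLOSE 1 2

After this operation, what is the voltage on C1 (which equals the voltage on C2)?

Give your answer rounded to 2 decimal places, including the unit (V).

Answer: 1.71 V

Derivation:
Initial: C1(5μF, Q=2μC, V=0.40V), C2(2μF, Q=10μC, V=5.00V)
Op 1: CLOSE 1-2: Q_total=12.00, C_total=7.00, V=1.71; Q1=8.57, Q2=3.43; dissipated=15.114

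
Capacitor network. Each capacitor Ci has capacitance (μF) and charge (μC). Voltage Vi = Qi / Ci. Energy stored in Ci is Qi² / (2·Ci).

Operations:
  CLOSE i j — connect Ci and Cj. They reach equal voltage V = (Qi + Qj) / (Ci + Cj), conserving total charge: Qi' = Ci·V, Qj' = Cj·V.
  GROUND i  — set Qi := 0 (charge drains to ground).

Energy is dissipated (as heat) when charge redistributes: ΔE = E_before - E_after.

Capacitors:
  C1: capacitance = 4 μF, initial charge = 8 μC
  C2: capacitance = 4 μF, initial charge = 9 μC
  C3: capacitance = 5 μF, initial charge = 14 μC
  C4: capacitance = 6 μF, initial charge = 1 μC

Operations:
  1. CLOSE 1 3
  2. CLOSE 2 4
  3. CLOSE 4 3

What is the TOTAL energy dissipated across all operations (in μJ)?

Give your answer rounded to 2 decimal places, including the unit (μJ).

Answer: 8.76 μJ

Derivation:
Initial: C1(4μF, Q=8μC, V=2.00V), C2(4μF, Q=9μC, V=2.25V), C3(5μF, Q=14μC, V=2.80V), C4(6μF, Q=1μC, V=0.17V)
Op 1: CLOSE 1-3: Q_total=22.00, C_total=9.00, V=2.44; Q1=9.78, Q3=12.22; dissipated=0.711
Op 2: CLOSE 2-4: Q_total=10.00, C_total=10.00, V=1.00; Q2=4.00, Q4=6.00; dissipated=5.208
Op 3: CLOSE 4-3: Q_total=18.22, C_total=11.00, V=1.66; Q4=9.94, Q3=8.28; dissipated=2.845
Total dissipated: 8.765 μJ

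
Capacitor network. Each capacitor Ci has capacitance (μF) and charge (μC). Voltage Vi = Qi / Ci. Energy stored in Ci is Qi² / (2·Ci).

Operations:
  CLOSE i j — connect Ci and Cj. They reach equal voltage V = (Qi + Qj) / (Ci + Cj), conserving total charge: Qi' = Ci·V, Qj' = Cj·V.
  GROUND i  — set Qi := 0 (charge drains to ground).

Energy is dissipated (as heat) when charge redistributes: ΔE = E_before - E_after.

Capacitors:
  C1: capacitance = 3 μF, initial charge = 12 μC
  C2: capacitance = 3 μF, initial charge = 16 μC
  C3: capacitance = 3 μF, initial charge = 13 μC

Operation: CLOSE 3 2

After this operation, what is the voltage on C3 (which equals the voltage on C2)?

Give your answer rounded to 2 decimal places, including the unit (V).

Initial: C1(3μF, Q=12μC, V=4.00V), C2(3μF, Q=16μC, V=5.33V), C3(3μF, Q=13μC, V=4.33V)
Op 1: CLOSE 3-2: Q_total=29.00, C_total=6.00, V=4.83; Q3=14.50, Q2=14.50; dissipated=0.750

Answer: 4.83 V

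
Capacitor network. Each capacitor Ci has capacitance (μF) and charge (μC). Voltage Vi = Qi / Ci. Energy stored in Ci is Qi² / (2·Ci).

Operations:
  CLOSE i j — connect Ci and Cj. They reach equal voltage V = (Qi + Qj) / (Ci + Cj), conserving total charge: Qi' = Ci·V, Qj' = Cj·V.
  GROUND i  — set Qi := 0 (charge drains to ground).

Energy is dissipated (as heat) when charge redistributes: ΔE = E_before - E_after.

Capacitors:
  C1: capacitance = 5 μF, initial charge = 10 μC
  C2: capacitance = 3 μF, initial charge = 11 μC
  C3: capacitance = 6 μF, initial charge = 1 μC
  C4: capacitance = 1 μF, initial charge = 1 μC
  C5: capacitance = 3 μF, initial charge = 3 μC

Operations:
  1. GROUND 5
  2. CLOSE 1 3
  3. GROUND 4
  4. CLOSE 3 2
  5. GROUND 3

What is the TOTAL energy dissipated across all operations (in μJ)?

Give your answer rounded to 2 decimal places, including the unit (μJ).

Answer: 24.40 μJ

Derivation:
Initial: C1(5μF, Q=10μC, V=2.00V), C2(3μF, Q=11μC, V=3.67V), C3(6μF, Q=1μC, V=0.17V), C4(1μF, Q=1μC, V=1.00V), C5(3μF, Q=3μC, V=1.00V)
Op 1: GROUND 5: Q5=0; energy lost=1.500
Op 2: CLOSE 1-3: Q_total=11.00, C_total=11.00, V=1.00; Q1=5.00, Q3=6.00; dissipated=4.583
Op 3: GROUND 4: Q4=0; energy lost=0.500
Op 4: CLOSE 3-2: Q_total=17.00, C_total=9.00, V=1.89; Q3=11.33, Q2=5.67; dissipated=7.111
Op 5: GROUND 3: Q3=0; energy lost=10.704
Total dissipated: 24.398 μJ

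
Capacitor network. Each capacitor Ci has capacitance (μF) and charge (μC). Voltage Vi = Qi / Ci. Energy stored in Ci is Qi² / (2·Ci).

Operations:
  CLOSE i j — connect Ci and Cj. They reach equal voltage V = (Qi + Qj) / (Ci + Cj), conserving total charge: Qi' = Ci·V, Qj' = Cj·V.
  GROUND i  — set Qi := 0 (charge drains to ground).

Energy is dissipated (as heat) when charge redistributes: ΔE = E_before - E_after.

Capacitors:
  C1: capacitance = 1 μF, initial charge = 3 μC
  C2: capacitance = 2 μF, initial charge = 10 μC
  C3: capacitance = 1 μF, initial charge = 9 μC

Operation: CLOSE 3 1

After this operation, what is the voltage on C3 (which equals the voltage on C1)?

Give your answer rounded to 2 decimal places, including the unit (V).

Initial: C1(1μF, Q=3μC, V=3.00V), C2(2μF, Q=10μC, V=5.00V), C3(1μF, Q=9μC, V=9.00V)
Op 1: CLOSE 3-1: Q_total=12.00, C_total=2.00, V=6.00; Q3=6.00, Q1=6.00; dissipated=9.000

Answer: 6.00 V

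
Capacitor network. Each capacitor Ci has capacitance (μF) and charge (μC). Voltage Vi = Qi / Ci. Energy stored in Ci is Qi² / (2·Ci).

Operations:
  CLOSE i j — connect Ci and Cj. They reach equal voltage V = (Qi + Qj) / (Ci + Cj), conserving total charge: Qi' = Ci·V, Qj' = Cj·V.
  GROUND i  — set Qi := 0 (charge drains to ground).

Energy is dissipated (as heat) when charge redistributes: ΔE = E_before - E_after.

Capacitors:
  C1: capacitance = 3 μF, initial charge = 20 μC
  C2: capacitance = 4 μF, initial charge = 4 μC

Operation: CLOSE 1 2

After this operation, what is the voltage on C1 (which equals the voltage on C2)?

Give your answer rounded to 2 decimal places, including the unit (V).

Answer: 3.43 V

Derivation:
Initial: C1(3μF, Q=20μC, V=6.67V), C2(4μF, Q=4μC, V=1.00V)
Op 1: CLOSE 1-2: Q_total=24.00, C_total=7.00, V=3.43; Q1=10.29, Q2=13.71; dissipated=27.524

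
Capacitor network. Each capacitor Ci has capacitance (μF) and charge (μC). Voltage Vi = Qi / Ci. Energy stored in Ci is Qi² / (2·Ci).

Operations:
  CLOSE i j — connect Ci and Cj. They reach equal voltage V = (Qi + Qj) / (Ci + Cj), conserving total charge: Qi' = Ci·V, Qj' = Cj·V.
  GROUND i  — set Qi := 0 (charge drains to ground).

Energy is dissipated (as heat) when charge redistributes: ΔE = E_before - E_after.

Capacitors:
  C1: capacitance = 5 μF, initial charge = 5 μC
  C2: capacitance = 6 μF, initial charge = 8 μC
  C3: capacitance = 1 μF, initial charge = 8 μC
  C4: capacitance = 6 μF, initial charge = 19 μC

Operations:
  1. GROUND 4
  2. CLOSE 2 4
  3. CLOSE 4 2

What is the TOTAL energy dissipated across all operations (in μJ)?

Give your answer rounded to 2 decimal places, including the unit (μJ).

Initial: C1(5μF, Q=5μC, V=1.00V), C2(6μF, Q=8μC, V=1.33V), C3(1μF, Q=8μC, V=8.00V), C4(6μF, Q=19μC, V=3.17V)
Op 1: GROUND 4: Q4=0; energy lost=30.083
Op 2: CLOSE 2-4: Q_total=8.00, C_total=12.00, V=0.67; Q2=4.00, Q4=4.00; dissipated=2.667
Op 3: CLOSE 4-2: Q_total=8.00, C_total=12.00, V=0.67; Q4=4.00, Q2=4.00; dissipated=0.000
Total dissipated: 32.750 μJ

Answer: 32.75 μJ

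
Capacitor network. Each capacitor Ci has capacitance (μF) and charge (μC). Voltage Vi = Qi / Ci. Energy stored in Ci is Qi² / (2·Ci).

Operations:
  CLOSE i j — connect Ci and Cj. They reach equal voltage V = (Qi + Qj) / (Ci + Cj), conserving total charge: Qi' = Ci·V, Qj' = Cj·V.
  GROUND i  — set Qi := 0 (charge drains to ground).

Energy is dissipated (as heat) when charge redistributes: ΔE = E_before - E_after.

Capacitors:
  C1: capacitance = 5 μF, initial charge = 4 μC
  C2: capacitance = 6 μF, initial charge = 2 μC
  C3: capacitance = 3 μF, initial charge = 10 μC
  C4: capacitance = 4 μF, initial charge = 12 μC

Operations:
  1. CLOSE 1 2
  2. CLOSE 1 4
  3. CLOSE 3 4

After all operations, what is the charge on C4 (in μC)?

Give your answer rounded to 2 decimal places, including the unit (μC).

Answer: 9.45 μC

Derivation:
Initial: C1(5μF, Q=4μC, V=0.80V), C2(6μF, Q=2μC, V=0.33V), C3(3μF, Q=10μC, V=3.33V), C4(4μF, Q=12μC, V=3.00V)
Op 1: CLOSE 1-2: Q_total=6.00, C_total=11.00, V=0.55; Q1=2.73, Q2=3.27; dissipated=0.297
Op 2: CLOSE 1-4: Q_total=14.73, C_total=9.00, V=1.64; Q1=8.18, Q4=6.55; dissipated=6.694
Op 3: CLOSE 3-4: Q_total=16.55, C_total=7.00, V=2.36; Q3=7.09, Q4=9.45; dissipated=2.468
Final charges: Q1=8.18, Q2=3.27, Q3=7.09, Q4=9.45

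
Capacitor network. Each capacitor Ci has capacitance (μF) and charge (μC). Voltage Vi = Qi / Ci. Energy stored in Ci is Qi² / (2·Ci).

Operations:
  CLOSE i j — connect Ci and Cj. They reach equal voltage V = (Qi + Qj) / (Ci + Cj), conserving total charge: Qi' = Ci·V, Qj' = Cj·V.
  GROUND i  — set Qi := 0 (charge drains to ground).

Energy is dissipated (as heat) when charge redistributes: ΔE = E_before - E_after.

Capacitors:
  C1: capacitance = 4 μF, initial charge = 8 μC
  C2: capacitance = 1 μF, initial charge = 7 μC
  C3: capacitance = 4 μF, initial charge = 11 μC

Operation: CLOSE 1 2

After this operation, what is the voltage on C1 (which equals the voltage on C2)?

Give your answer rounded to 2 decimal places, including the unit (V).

Initial: C1(4μF, Q=8μC, V=2.00V), C2(1μF, Q=7μC, V=7.00V), C3(4μF, Q=11μC, V=2.75V)
Op 1: CLOSE 1-2: Q_total=15.00, C_total=5.00, V=3.00; Q1=12.00, Q2=3.00; dissipated=10.000

Answer: 3.00 V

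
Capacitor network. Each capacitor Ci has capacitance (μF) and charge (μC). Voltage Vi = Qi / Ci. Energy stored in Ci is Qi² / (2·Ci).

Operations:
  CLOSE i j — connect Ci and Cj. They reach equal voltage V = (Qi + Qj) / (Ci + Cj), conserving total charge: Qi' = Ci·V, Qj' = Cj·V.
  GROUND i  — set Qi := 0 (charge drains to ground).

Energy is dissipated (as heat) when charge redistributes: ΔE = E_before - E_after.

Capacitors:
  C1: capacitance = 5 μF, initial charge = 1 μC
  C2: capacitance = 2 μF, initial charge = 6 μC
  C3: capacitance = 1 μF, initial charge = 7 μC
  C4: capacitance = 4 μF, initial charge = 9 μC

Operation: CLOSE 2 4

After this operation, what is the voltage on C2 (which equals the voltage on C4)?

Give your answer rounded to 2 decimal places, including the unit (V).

Answer: 2.50 V

Derivation:
Initial: C1(5μF, Q=1μC, V=0.20V), C2(2μF, Q=6μC, V=3.00V), C3(1μF, Q=7μC, V=7.00V), C4(4μF, Q=9μC, V=2.25V)
Op 1: CLOSE 2-4: Q_total=15.00, C_total=6.00, V=2.50; Q2=5.00, Q4=10.00; dissipated=0.375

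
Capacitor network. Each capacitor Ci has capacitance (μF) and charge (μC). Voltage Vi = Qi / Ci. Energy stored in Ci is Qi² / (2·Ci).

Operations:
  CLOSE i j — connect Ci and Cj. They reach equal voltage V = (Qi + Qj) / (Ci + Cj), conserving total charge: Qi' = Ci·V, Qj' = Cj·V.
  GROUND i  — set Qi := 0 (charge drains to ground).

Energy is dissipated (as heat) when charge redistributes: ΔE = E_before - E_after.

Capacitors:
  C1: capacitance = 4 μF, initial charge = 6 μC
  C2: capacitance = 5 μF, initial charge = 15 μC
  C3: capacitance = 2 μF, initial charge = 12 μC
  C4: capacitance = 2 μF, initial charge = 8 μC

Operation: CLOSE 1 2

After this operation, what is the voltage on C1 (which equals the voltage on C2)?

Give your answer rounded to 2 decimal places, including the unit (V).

Answer: 2.33 V

Derivation:
Initial: C1(4μF, Q=6μC, V=1.50V), C2(5μF, Q=15μC, V=3.00V), C3(2μF, Q=12μC, V=6.00V), C4(2μF, Q=8μC, V=4.00V)
Op 1: CLOSE 1-2: Q_total=21.00, C_total=9.00, V=2.33; Q1=9.33, Q2=11.67; dissipated=2.500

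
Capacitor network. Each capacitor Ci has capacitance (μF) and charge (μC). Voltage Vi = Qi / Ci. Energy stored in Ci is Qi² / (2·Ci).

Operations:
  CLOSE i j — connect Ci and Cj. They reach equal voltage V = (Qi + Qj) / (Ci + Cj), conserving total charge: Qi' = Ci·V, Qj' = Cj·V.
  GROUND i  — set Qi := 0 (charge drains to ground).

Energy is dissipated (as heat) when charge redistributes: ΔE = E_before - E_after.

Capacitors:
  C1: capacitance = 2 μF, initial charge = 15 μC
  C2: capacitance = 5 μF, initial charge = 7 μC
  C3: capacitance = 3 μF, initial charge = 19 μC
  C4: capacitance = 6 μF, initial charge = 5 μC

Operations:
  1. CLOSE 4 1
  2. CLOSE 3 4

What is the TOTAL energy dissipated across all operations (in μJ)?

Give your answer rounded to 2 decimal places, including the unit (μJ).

Initial: C1(2μF, Q=15μC, V=7.50V), C2(5μF, Q=7μC, V=1.40V), C3(3μF, Q=19μC, V=6.33V), C4(6μF, Q=5μC, V=0.83V)
Op 1: CLOSE 4-1: Q_total=20.00, C_total=8.00, V=2.50; Q4=15.00, Q1=5.00; dissipated=33.333
Op 2: CLOSE 3-4: Q_total=34.00, C_total=9.00, V=3.78; Q3=11.33, Q4=22.67; dissipated=14.694
Total dissipated: 48.028 μJ

Answer: 48.03 μJ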